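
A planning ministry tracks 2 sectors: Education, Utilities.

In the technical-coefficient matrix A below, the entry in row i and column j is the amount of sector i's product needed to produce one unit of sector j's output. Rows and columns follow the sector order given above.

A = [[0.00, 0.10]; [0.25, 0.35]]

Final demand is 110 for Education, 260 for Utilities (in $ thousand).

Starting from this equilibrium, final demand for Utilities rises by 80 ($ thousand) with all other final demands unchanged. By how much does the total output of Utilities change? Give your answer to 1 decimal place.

I − A =
  [   1.00    -0.10]
  [  -0.25     0.65]
det(I−A) = (1.00)(0.65) − (-0.10)(-0.25) = 0.6250
adj(I−A) = [[0.65, 0.10], [0.25, 1.00]]
(I − A)⁻¹ = adj(I−A) / det(I−A) ≈
  [   1.0400     0.1600]
  [   0.4000     1.6000]
Δx = (I − A)⁻¹ Δd with Δd having +80 in the Utilities component and 0 elsewhere.
So Δx_U = L_UU · (+80), where L_UU = adj(I−A)_UU / det(I−A) = 1.00 / 0.6250.
Δx_U = 1.00 × (+80) / 0.6250 = 80.00 / 0.6250 = 128.0.

Δx_U = 128.0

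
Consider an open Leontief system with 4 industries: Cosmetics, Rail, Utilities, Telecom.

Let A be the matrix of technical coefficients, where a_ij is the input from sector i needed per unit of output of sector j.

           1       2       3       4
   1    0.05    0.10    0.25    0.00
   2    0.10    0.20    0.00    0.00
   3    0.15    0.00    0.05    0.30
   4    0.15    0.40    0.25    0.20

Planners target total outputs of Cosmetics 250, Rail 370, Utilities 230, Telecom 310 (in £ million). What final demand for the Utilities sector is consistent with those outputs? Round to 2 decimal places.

d_3 = 88.00

I − A =
  [   0.95    -0.10    -0.25     0.00]
  [  -0.10     0.80     0.00     0.00]
  [  -0.15     0.00     0.95    -0.30]
  [  -0.15    -0.40    -0.25     0.80]
d = (I − A) x:
  d_1 = (+0.95)·250 + (-0.10)·370 + (-0.25)·230 + (+0.00)·310 = 143.00
  d_2 = (-0.10)·250 + (+0.80)·370 + (+0.00)·230 + (+0.00)·310 = 271.00
  d_3 = (-0.15)·250 + (+0.00)·370 + (+0.95)·230 + (-0.30)·310 = 88.00
  d_4 = (-0.15)·250 + (-0.40)·370 + (-0.25)·230 + (+0.80)·310 = 5.00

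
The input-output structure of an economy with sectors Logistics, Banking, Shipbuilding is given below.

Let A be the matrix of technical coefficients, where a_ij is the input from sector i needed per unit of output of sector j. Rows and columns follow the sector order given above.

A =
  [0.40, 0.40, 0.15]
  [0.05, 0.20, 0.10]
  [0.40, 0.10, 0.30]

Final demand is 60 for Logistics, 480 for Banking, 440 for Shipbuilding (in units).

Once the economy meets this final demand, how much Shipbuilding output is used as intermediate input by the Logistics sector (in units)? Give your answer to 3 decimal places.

z_31 = 390.050

I − A =
  [   0.60    -0.40    -0.15]
  [  -0.05     0.80    -0.10]
  [  -0.40    -0.10     0.70]
Cofactors of I−A, C_ij = (−1)^(i+j)·(minor ij) (rows/columns in the sector order above):
  C_11 = (0.80)(0.70) − (-0.10)(-0.10) = 0.5500
  C_12 = −[(-0.05)(0.70) − (-0.10)(-0.40)] = 0.0750
  C_13 = (-0.05)(-0.10) − (0.80)(-0.40) = 0.3250
  C_21 = −[(-0.40)(0.70) − (-0.15)(-0.10)] = 0.2950
  C_22 = (0.60)(0.70) − (-0.15)(-0.40) = 0.3600
  C_23 = −[(0.60)(-0.10) − (-0.40)(-0.40)] = 0.2200
  C_31 = (-0.40)(-0.10) − (-0.15)(0.80) = 0.1600
  C_32 = −[(0.60)(-0.10) − (-0.15)(-0.05)] = 0.0675
  C_33 = (0.60)(0.80) − (-0.40)(-0.05) = 0.4600
det(I−A) = Σ_j (I−A)_1j·C_1j = (0.60)(0.5500) + (-0.40)(0.0750) + (-0.15)(0.3250) = 0.25125
adj(I−A) = Cᵀ =
  [ 0.5500   0.2950   0.1600]
  [ 0.0750   0.3600   0.0675]
  [ 0.3250   0.2200   0.4600]
(I − A)⁻¹ = adj(I−A) / det(I−A) ≈
  [   2.1891     1.1741     0.6368]
  [   0.2985     1.4328     0.2687]
  [   1.2935     0.8756     1.8308]
First solve x = (I − A)⁻¹ d = adj(I−A)·d / det(I−A); in particular x_1 = (0.5500·60 + 0.2950·480 + 0.1600·440) / 0.25125 = 245.00 / 0.25125 ≈ 975.12438.
Intermediate flow from 3 to 1: z_31 = a_31 · x_1 = 0.40 × 245.00 / 0.25125 = 98.00 / 0.25125 ≈ 390.050.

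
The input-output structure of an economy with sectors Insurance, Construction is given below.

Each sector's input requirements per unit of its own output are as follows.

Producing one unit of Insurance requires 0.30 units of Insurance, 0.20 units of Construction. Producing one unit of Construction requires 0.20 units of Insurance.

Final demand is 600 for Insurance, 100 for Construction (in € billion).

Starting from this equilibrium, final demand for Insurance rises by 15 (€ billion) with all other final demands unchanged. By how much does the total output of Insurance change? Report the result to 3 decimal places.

I − A =
  [   0.70    -0.20]
  [  -0.20     1.00]
det(I−A) = (0.70)(1.00) − (-0.20)(-0.20) = 0.6600
adj(I−A) = [[1.00, 0.20], [0.20, 0.70]]
(I − A)⁻¹ = adj(I−A) / det(I−A) ≈
  [   1.5152     0.3030]
  [   0.3030     1.0606]
Δx = (I − A)⁻¹ Δd with Δd having +15 in the Insurance component and 0 elsewhere.
So Δx_I = L_II · (+15), where L_II = adj(I−A)_II / det(I−A) = 1.00 / 0.6600.
Δx_I = 1.00 × (+15) / 0.6600 = 15.00 / 0.6600 ≈ 22.727.

Δx_I = 22.727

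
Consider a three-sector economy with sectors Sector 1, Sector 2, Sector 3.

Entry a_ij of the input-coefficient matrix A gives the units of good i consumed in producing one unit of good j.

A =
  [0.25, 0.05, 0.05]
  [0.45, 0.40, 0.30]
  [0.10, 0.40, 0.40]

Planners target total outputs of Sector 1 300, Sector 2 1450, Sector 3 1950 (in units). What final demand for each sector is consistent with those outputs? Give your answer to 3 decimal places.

I − A =
  [   0.75    -0.05    -0.05]
  [  -0.45     0.60    -0.30]
  [  -0.10    -0.40     0.60]
d = (I − A) x:
  d_1 = (+0.75)·300 + (-0.05)·1450 + (-0.05)·1950 = 55.000
  d_2 = (-0.45)·300 + (+0.60)·1450 + (-0.30)·1950 = 150.000
  d_3 = (-0.10)·300 + (-0.40)·1450 + (+0.60)·1950 = 560.000

d_1 = 55.000, d_2 = 150.000, d_3 = 560.000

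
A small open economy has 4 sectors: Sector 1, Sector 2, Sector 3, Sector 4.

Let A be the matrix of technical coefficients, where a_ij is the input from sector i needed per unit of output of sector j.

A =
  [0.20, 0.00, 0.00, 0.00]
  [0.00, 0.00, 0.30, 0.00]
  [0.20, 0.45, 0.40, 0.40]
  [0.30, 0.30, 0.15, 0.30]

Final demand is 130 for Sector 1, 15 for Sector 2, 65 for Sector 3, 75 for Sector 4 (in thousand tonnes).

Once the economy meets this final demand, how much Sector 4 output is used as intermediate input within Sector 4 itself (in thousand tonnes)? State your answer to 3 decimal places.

I − A =
  [   0.80     0.00     0.00     0.00]
  [   0.00     1.00    -0.30     0.00]
  [  -0.20    -0.45     0.60    -0.40]
  [  -0.30    -0.30    -0.15     0.70]
Compute the cofactors C_ij = (−1)^(i+j)·(3×3 minor ij) of I−A; the adjugate is their transpose:
adj(I−A) = Cᵀ =
  [ 0.2295   0.0000   0.0000   0.0000]
  [ 0.0780   0.2880   0.1680   0.0960]
  [ 0.2600   0.3480   0.5600   0.3200]
  [ 0.1875   0.1980   0.1920   0.3720]
det(I−A) = Σ_j (I−A)_1j·C_1j = (0.80)(0.2295) + (0.00)(0.0780) + (0.00)(0.2600) + (0.00)(0.1875) = 0.1836
(I − A)⁻¹ = adj(I−A) / det(I−A) ≈
  [   1.2500     0.0000     0.0000     0.0000]
  [   0.4248     1.5686     0.9150     0.5229]
  [   1.4161     1.8954     3.0501     1.7429]
  [   1.0212     1.0784     1.0458     2.0261]
First solve x = (I − A)⁻¹ d = adj(I−A)·d / det(I−A); in particular x_4 = (0.1875·130 + 0.1980·15 + 0.1920·65 + 0.3720·75) / 0.1836 = 67.725 / 0.1836 ≈ 368.87255.
Intermediate flow from 4 to 4: z_44 = a_44 · x_4 = 0.30 × 67.725 / 0.1836 = 20.3175 / 0.1836 ≈ 110.662.

z_44 = 110.662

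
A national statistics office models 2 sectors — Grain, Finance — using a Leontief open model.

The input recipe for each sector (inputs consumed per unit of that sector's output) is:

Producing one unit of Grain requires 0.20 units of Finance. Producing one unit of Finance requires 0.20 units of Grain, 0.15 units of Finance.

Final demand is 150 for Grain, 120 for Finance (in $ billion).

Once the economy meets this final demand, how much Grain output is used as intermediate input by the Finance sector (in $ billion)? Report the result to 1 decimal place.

I − A =
  [   1.00    -0.20]
  [  -0.20     0.85]
det(I−A) = (1.00)(0.85) − (-0.20)(-0.20) = 0.8100
adj(I−A) = [[0.85, 0.20], [0.20, 1.00]]
(I − A)⁻¹ = adj(I−A) / det(I−A) ≈
  [   1.0494     0.2469]
  [   0.2469     1.2346]
First solve x = (I − A)⁻¹ d = adj(I−A)·d / det(I−A); in particular x_2 = (0.20·150 + 1.00·120) / 0.8100 = 150.00 / 0.8100 ≈ 185.185.
Intermediate flow from 1 to 2: z_12 = a_12 · x_2 = 0.20 × 150.00 / 0.8100 = 30.00 / 0.8100 ≈ 37.0.

z_12 = 37.0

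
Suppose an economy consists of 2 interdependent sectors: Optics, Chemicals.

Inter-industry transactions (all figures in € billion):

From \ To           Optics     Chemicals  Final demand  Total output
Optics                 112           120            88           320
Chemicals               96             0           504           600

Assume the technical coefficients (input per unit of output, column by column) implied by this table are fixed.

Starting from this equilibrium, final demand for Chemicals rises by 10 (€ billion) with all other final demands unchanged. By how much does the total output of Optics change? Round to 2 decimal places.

Δx_1 = 3.39

Technical coefficients a_ij = z_ij / X_j:
  a_11 = 112/320 = 0.35, a_21 = 96/320 = 0.30
  a_12 = 120/600 = 0.20, a_22 = 0/600 = 0.00
I − A =
  [   0.65    -0.20]
  [  -0.30     1.00]
det(I−A) = (0.65)(1.00) − (-0.20)(-0.30) = 0.5900
adj(I−A) = [[1.00, 0.20], [0.30, 0.65]]
(I − A)⁻¹ = adj(I−A) / det(I−A) ≈
  [   1.6949     0.3390]
  [   0.5085     1.1017]
Δx = (I − A)⁻¹ Δd with Δd having +10 in the Chemicals component and 0 elsewhere.
So Δx_1 = L_12 · (+10), where L_12 = adj(I−A)_12 / det(I−A) = 0.20 / 0.5900.
Δx_1 = 0.20 × (+10) / 0.5900 = 2.00 / 0.5900 ≈ 3.39.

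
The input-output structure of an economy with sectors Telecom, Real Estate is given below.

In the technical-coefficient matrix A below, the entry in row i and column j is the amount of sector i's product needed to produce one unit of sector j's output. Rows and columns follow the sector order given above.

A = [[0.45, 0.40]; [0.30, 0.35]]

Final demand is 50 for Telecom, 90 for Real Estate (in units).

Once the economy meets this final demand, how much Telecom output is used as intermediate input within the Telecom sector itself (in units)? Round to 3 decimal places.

I − A =
  [   0.55    -0.40]
  [  -0.30     0.65]
det(I−A) = (0.55)(0.65) − (-0.40)(-0.30) = 0.2375
adj(I−A) = [[0.65, 0.40], [0.30, 0.55]]
(I − A)⁻¹ = adj(I−A) / det(I−A) ≈
  [   2.7368     1.6842]
  [   1.2632     2.3158]
First solve x = (I − A)⁻¹ d = adj(I−A)·d / det(I−A); in particular x_1 = (0.65·50 + 0.40·90) / 0.2375 = 68.50 / 0.2375 ≈ 288.42105.
Intermediate flow from 1 to 1: z_11 = a_11 · x_1 = 0.45 × 68.50 / 0.2375 = 30.825 / 0.2375 ≈ 129.789.

z_11 = 129.789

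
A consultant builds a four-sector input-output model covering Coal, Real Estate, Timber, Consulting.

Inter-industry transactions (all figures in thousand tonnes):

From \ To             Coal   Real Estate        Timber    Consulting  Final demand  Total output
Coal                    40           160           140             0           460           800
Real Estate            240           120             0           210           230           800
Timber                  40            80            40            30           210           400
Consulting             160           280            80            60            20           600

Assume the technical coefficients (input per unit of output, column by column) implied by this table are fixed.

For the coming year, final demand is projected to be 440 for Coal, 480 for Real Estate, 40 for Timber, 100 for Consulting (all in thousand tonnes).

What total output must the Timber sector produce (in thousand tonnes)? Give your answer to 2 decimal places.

x_3 = 266.20

Technical coefficients a_ij = z_ij / X_j:
  a_11 = 40/800 = 0.05, a_21 = 240/800 = 0.30, a_31 = 40/800 = 0.05, a_41 = 160/800 = 0.20
  a_12 = 160/800 = 0.20, a_22 = 120/800 = 0.15, a_32 = 80/800 = 0.10, a_42 = 280/800 = 0.35
  a_13 = 140/400 = 0.35, a_23 = 0/400 = 0.00, a_33 = 40/400 = 0.10, a_43 = 80/400 = 0.20
  a_14 = 0/600 = 0.00, a_24 = 210/600 = 0.35, a_34 = 30/600 = 0.05, a_44 = 60/600 = 0.10
I − A =
  [   0.95    -0.20    -0.35     0.00]
  [  -0.30     0.85     0.00    -0.35]
  [  -0.05    -0.10     0.90    -0.05]
  [  -0.20    -0.35    -0.20     0.90]
Compute the cofactors C_ij = (−1)^(i+j)·(3×3 minor ij) of I−A; the adjugate is their transpose:
adj(I−A) = Cᵀ =
  [ 0.562750   0.197625   0.238875   0.090125]
  [ 0.306500   0.740750   0.185500   0.298375]
  [ 0.079875   0.113125   0.542375   0.074125]
  [ 0.262000   0.357125   0.245750   0.647375]
det(I−A) = Σ_j (I−A)_1j·C_1j = (0.95)(0.562750) + (-0.20)(0.306500) + (-0.35)(0.079875) + (0.00)(0.262000) = 0.44535625
(I − A)⁻¹ = adj(I−A) / det(I−A) ≈
  [   1.2636     0.4437     0.5364     0.2024]
  [   0.6882     1.6633     0.4165     0.6700]
  [   0.1794     0.2540     1.2178     0.1664]
  [   0.5883     0.8019     0.5518     1.4536]
x = (I − A)⁻¹ d = adj(I−A)·d / det(I−A), with det(I−A) = 0.44535625:
  x_1 = (0.562750·440 + 0.197625·480 + 0.238875·40 + 0.090125·100) / 0.44535625 = 361.0375 / 0.44535625 ≈ 810.67
  x_2 = (0.306500·440 + 0.740750·480 + 0.185500·40 + 0.298375·100) / 0.44535625 = 527.6775 / 0.44535625 ≈ 1184.84
  x_3 = (0.079875·440 + 0.113125·480 + 0.542375·40 + 0.074125·100) / 0.44535625 = 118.5525 / 0.44535625 ≈ 266.20
  x_4 = (0.262000·440 + 0.357125·480 + 0.245750·40 + 0.647375·100) / 0.44535625 = 361.2675 / 0.44535625 ≈ 811.19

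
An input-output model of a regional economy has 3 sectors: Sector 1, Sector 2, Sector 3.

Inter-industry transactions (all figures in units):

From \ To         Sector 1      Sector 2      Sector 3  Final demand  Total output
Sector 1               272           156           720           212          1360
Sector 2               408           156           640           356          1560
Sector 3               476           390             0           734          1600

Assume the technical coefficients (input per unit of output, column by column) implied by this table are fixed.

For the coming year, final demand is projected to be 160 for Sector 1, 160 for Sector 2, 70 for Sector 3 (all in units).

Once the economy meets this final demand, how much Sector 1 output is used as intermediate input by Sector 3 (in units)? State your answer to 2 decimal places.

Technical coefficients a_ij = z_ij / X_j:
  a_11 = 272/1360 = 0.20, a_21 = 408/1360 = 0.30, a_31 = 476/1360 = 0.35
  a_12 = 156/1560 = 0.10, a_22 = 156/1560 = 0.10, a_32 = 390/1560 = 0.25
  a_13 = 720/1600 = 0.45, a_23 = 640/1600 = 0.40, a_33 = 0/1600 = 0.00
I − A =
  [   0.80    -0.10    -0.45]
  [  -0.30     0.90    -0.40]
  [  -0.35    -0.25     1.00]
Cofactors of I−A, C_ij = (−1)^(i+j)·(minor ij) (rows/columns in the sector order above):
  C_11 = (0.90)(1.00) − (-0.40)(-0.25) = 0.8000
  C_12 = −[(-0.30)(1.00) − (-0.40)(-0.35)] = 0.4400
  C_13 = (-0.30)(-0.25) − (0.90)(-0.35) = 0.3900
  C_21 = −[(-0.10)(1.00) − (-0.45)(-0.25)] = 0.2125
  C_22 = (0.80)(1.00) − (-0.45)(-0.35) = 0.6425
  C_23 = −[(0.80)(-0.25) − (-0.10)(-0.35)] = 0.2350
  C_31 = (-0.10)(-0.40) − (-0.45)(0.90) = 0.4450
  C_32 = −[(0.80)(-0.40) − (-0.45)(-0.30)] = 0.4550
  C_33 = (0.80)(0.90) − (-0.10)(-0.30) = 0.6900
det(I−A) = Σ_j (I−A)_1j·C_1j = (0.80)(0.8000) + (-0.10)(0.4400) + (-0.45)(0.3900) = 0.4205
adj(I−A) = Cᵀ =
  [ 0.8000   0.2125   0.4450]
  [ 0.4400   0.6425   0.4550]
  [ 0.3900   0.2350   0.6900]
(I − A)⁻¹ = adj(I−A) / det(I−A) ≈
  [   1.9025     0.5054     1.0583]
  [   1.0464     1.5279     1.0820]
  [   0.9275     0.5589     1.6409]
First solve x = (I − A)⁻¹ d = adj(I−A)·d / det(I−A); in particular x_3 = (0.3900·160 + 0.2350·160 + 0.6900·70) / 0.4205 = 148.30 / 0.4205 ≈ 352.6754.
Intermediate flow from 1 to 3: z_13 = a_13 · x_3 = 0.45 × 148.30 / 0.4205 = 66.735 / 0.4205 ≈ 158.70.

z_13 = 158.70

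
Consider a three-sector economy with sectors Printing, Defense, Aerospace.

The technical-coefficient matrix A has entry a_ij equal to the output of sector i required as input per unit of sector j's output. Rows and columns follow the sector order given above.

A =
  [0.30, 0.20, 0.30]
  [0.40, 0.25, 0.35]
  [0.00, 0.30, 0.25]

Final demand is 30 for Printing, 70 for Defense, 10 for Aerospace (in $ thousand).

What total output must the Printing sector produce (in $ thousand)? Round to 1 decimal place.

I − A =
  [   0.70    -0.20    -0.30]
  [  -0.40     0.75    -0.35]
  [   0.00    -0.30     0.75]
Cofactors of I−A, C_ij = (−1)^(i+j)·(minor ij) (rows/columns in the sector order above):
  C_11 = (0.75)(0.75) − (-0.35)(-0.30) = 0.4575
  C_12 = −[(-0.40)(0.75) − (-0.35)(0.00)] = 0.3000
  C_13 = (-0.40)(-0.30) − (0.75)(0.00) = 0.1200
  C_21 = −[(-0.20)(0.75) − (-0.30)(-0.30)] = 0.2400
  C_22 = (0.70)(0.75) − (-0.30)(0.00) = 0.5250
  C_23 = −[(0.70)(-0.30) − (-0.20)(0.00)] = 0.2100
  C_31 = (-0.20)(-0.35) − (-0.30)(0.75) = 0.2950
  C_32 = −[(0.70)(-0.35) − (-0.30)(-0.40)] = 0.3650
  C_33 = (0.70)(0.75) − (-0.20)(-0.40) = 0.4450
det(I−A) = Σ_j (I−A)_1j·C_1j = (0.70)(0.4575) + (-0.20)(0.3000) + (-0.30)(0.1200) = 0.22425
adj(I−A) = Cᵀ =
  [ 0.4575   0.2400   0.2950]
  [ 0.3000   0.5250   0.3650]
  [ 0.1200   0.2100   0.4450]
(I − A)⁻¹ = adj(I−A) / det(I−A) ≈
  [   2.0401     1.0702     1.3155]
  [   1.3378     2.3411     1.6276]
  [   0.5351     0.9365     1.9844]
x = (I − A)⁻¹ d = adj(I−A)·d / det(I−A), with det(I−A) = 0.22425:
  x_1 = (0.4575·30 + 0.2400·70 + 0.2950·10) / 0.22425 = 33.475 / 0.22425 ≈ 149.3
  x_2 = (0.3000·30 + 0.5250·70 + 0.3650·10) / 0.22425 = 49.40 / 0.22425 ≈ 220.3
  x_3 = (0.1200·30 + 0.2100·70 + 0.4450·10) / 0.22425 = 22.75 / 0.22425 ≈ 101.4

x_1 = 149.3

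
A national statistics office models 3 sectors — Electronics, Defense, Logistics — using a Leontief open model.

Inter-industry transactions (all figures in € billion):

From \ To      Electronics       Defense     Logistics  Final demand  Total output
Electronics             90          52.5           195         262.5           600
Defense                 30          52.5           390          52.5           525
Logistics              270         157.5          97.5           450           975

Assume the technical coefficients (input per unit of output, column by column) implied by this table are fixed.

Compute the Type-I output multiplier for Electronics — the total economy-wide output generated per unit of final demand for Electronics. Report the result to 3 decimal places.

m_E = 2.781

Technical coefficients a_ij = z_ij / X_j:
  a_EE = 90/600 = 0.15, a_DE = 30/600 = 0.05, a_LE = 270/600 = 0.45
  a_ED = 52.5/525 = 0.10, a_DD = 52.5/525 = 0.10, a_LD = 157.5/525 = 0.30
  a_EL = 195/975 = 0.20, a_DL = 390/975 = 0.40, a_LL = 97.5/975 = 0.10
I − A =
  [   0.85    -0.10    -0.20]
  [  -0.05     0.90    -0.40]
  [  -0.45    -0.30     0.90]
Cofactors of I−A, C_ij = (−1)^(i+j)·(minor ij) (rows/columns in the sector order above):
  C_11 = (0.90)(0.90) − (-0.40)(-0.30) = 0.6900
  C_12 = −[(-0.05)(0.90) − (-0.40)(-0.45)] = 0.2250
  C_13 = (-0.05)(-0.30) − (0.90)(-0.45) = 0.4200
  C_21 = −[(-0.10)(0.90) − (-0.20)(-0.30)] = 0.1500
  C_22 = (0.85)(0.90) − (-0.20)(-0.45) = 0.6750
  C_23 = −[(0.85)(-0.30) − (-0.10)(-0.45)] = 0.3000
  C_31 = (-0.10)(-0.40) − (-0.20)(0.90) = 0.2200
  C_32 = −[(0.85)(-0.40) − (-0.20)(-0.05)] = 0.3500
  C_33 = (0.85)(0.90) − (-0.10)(-0.05) = 0.7600
det(I−A) = Σ_j (I−A)_1j·C_1j = (0.85)(0.6900) + (-0.10)(0.2250) + (-0.20)(0.4200) = 0.4800
adj(I−A) = Cᵀ =
  [ 0.6900   0.1500   0.2200]
  [ 0.2250   0.6750   0.3500]
  [ 0.4200   0.3000   0.7600]
(I − A)⁻¹ = adj(I−A) / det(I−A) ≈
  [   1.4375     0.3125     0.4583]
  [   0.4688     1.4063     0.7292]
  [   0.8750     0.6250     1.5833]
The output multiplier for sector j is the column-j sum of the Leontief inverse (I − A)⁻¹ = adj(I−A) / det(I−A).
Column E of adj(I−A): (0.6900, 0.2250, 0.4200); det(I−A) = 0.4800.
m_E = (0.6900 + 0.2250 + 0.4200) / 0.4800 = 1.335 / 0.4800 ≈ 2.781.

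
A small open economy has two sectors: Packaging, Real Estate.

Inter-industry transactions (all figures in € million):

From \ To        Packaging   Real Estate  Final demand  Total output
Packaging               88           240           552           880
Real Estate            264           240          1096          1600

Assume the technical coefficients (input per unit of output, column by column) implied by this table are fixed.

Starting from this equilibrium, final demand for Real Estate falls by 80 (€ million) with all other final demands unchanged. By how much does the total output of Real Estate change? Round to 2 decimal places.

Technical coefficients a_ij = z_ij / X_j:
  a_11 = 88/880 = 0.10, a_21 = 264/880 = 0.30
  a_12 = 240/1600 = 0.15, a_22 = 240/1600 = 0.15
I − A =
  [   0.90    -0.15]
  [  -0.30     0.85]
det(I−A) = (0.90)(0.85) − (-0.15)(-0.30) = 0.7200
adj(I−A) = [[0.85, 0.15], [0.30, 0.90]]
(I − A)⁻¹ = adj(I−A) / det(I−A) ≈
  [   1.1806     0.2083]
  [   0.4167     1.2500]
Δx = (I − A)⁻¹ Δd with Δd having -80 in the Real Estate component and 0 elsewhere.
So Δx_2 = L_22 · (-80), where L_22 = adj(I−A)_22 / det(I−A) = 0.90 / 0.7200.
Δx_2 = 0.90 × (-80) / 0.7200 = -72.00 / 0.7200 = -100.00.

Δx_2 = -100.00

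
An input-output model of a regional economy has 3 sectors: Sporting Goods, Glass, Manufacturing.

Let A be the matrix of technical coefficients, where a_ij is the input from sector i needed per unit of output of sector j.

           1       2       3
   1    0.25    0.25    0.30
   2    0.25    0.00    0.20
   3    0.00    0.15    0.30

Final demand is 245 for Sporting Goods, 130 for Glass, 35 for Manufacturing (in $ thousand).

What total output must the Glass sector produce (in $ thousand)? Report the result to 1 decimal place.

x_2 = 265.9

I − A =
  [   0.75    -0.25    -0.30]
  [  -0.25     1.00    -0.20]
  [   0.00    -0.15     0.70]
Cofactors of I−A, C_ij = (−1)^(i+j)·(minor ij) (rows/columns in the sector order above):
  C_11 = (1.00)(0.70) − (-0.20)(-0.15) = 0.6700
  C_12 = −[(-0.25)(0.70) − (-0.20)(0.00)] = 0.1750
  C_13 = (-0.25)(-0.15) − (1.00)(0.00) = 0.0375
  C_21 = −[(-0.25)(0.70) − (-0.30)(-0.15)] = 0.2200
  C_22 = (0.75)(0.70) − (-0.30)(0.00) = 0.5250
  C_23 = −[(0.75)(-0.15) − (-0.25)(0.00)] = 0.1125
  C_31 = (-0.25)(-0.20) − (-0.30)(1.00) = 0.3500
  C_32 = −[(0.75)(-0.20) − (-0.30)(-0.25)] = 0.2250
  C_33 = (0.75)(1.00) − (-0.25)(-0.25) = 0.6875
det(I−A) = Σ_j (I−A)_1j·C_1j = (0.75)(0.6700) + (-0.25)(0.1750) + (-0.30)(0.0375) = 0.4475
adj(I−A) = Cᵀ =
  [ 0.6700   0.2200   0.3500]
  [ 0.1750   0.5250   0.2250]
  [ 0.0375   0.1125   0.6875]
(I − A)⁻¹ = adj(I−A) / det(I−A) ≈
  [   1.4972     0.4916     0.7821]
  [   0.3911     1.1732     0.5028]
  [   0.0838     0.2514     1.5363]
x = (I − A)⁻¹ d = adj(I−A)·d / det(I−A), with det(I−A) = 0.4475:
  x_1 = (0.6700·245 + 0.2200·130 + 0.3500·35) / 0.4475 = 205.00 / 0.4475 ≈ 458.1
  x_2 = (0.1750·245 + 0.5250·130 + 0.2250·35) / 0.4475 = 119.00 / 0.4475 ≈ 265.9
  x_3 = (0.0375·245 + 0.1125·130 + 0.6875·35) / 0.4475 = 47.875 / 0.4475 ≈ 107.0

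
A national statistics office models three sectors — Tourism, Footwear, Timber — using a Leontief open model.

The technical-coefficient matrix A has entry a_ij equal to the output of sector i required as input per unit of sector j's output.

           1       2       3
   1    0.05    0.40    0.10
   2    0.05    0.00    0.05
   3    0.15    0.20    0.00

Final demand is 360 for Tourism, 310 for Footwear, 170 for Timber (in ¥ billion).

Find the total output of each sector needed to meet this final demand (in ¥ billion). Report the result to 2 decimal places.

I − A =
  [   0.95    -0.40    -0.10]
  [  -0.05     1.00    -0.05]
  [  -0.15    -0.20     1.00]
Cofactors of I−A, C_ij = (−1)^(i+j)·(minor ij) (rows/columns in the sector order above):
  C_11 = (1.00)(1.00) − (-0.05)(-0.20) = 0.9900
  C_12 = −[(-0.05)(1.00) − (-0.05)(-0.15)] = 0.0575
  C_13 = (-0.05)(-0.20) − (1.00)(-0.15) = 0.1600
  C_21 = −[(-0.40)(1.00) − (-0.10)(-0.20)] = 0.4200
  C_22 = (0.95)(1.00) − (-0.10)(-0.15) = 0.9350
  C_23 = −[(0.95)(-0.20) − (-0.40)(-0.15)] = 0.2500
  C_31 = (-0.40)(-0.05) − (-0.10)(1.00) = 0.1200
  C_32 = −[(0.95)(-0.05) − (-0.10)(-0.05)] = 0.0525
  C_33 = (0.95)(1.00) − (-0.40)(-0.05) = 0.9300
det(I−A) = Σ_j (I−A)_1j·C_1j = (0.95)(0.9900) + (-0.40)(0.0575) + (-0.10)(0.1600) = 0.9015
adj(I−A) = Cᵀ =
  [ 0.9900   0.4200   0.1200]
  [ 0.0575   0.9350   0.0525]
  [ 0.1600   0.2500   0.9300]
(I − A)⁻¹ = adj(I−A) / det(I−A) ≈
  [   1.0982     0.4659     0.1331]
  [   0.0638     1.0372     0.0582]
  [   0.1775     0.2773     1.0316]
x = (I − A)⁻¹ d = adj(I−A)·d / det(I−A), with det(I−A) = 0.9015:
  x_1 = (0.9900·360 + 0.4200·310 + 0.1200·170) / 0.9015 = 507.00 / 0.9015 ≈ 562.40
  x_2 = (0.0575·360 + 0.9350·310 + 0.0525·170) / 0.9015 = 319.475 / 0.9015 ≈ 354.38
  x_3 = (0.1600·360 + 0.2500·310 + 0.9300·170) / 0.9015 = 293.20 / 0.9015 ≈ 325.24

x_1 = 562.40, x_2 = 354.38, x_3 = 325.24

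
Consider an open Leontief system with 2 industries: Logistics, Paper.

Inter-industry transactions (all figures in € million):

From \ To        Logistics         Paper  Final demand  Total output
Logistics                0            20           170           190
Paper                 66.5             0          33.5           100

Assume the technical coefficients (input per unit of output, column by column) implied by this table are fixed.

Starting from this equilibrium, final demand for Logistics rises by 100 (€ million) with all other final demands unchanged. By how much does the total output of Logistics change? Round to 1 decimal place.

Δx_L = 107.5

Technical coefficients a_ij = z_ij / X_j:
  a_LL = 0/190 = 0.00, a_PL = 66.5/190 = 0.35
  a_LP = 20/100 = 0.20, a_PP = 0/100 = 0.00
I − A =
  [   1.00    -0.20]
  [  -0.35     1.00]
det(I−A) = (1.00)(1.00) − (-0.20)(-0.35) = 0.9300
adj(I−A) = [[1.00, 0.20], [0.35, 1.00]]
(I − A)⁻¹ = adj(I−A) / det(I−A) ≈
  [   1.0753     0.2151]
  [   0.3763     1.0753]
Δx = (I − A)⁻¹ Δd with Δd having +100 in the Logistics component and 0 elsewhere.
So Δx_L = L_LL · (+100), where L_LL = adj(I−A)_LL / det(I−A) = 1.00 / 0.9300.
Δx_L = 1.00 × (+100) / 0.9300 = 100.00 / 0.9300 ≈ 107.5.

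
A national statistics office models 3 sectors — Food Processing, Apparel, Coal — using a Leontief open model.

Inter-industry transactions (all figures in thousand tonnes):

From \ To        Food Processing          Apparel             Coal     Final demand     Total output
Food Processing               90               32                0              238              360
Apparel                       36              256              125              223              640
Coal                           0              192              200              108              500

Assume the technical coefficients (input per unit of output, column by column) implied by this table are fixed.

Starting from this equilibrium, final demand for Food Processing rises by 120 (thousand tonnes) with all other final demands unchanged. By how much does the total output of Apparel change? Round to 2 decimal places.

Δx_A = 34.16

Technical coefficients a_ij = z_ij / X_j:
  a_FF = 90/360 = 0.25, a_AF = 36/360 = 0.10, a_CF = 0/360 = 0.00
  a_FA = 32/640 = 0.05, a_AA = 256/640 = 0.40, a_CA = 192/640 = 0.30
  a_FC = 0/500 = 0.00, a_AC = 125/500 = 0.25, a_CC = 200/500 = 0.40
I − A =
  [   0.75    -0.05     0.00]
  [  -0.10     0.60    -0.25]
  [   0.00    -0.30     0.60]
Cofactors of I−A, C_ij = (−1)^(i+j)·(minor ij) (rows/columns in the sector order above):
  C_11 = (0.60)(0.60) − (-0.25)(-0.30) = 0.2850
  C_12 = −[(-0.10)(0.60) − (-0.25)(0.00)] = 0.0600
  C_13 = (-0.10)(-0.30) − (0.60)(0.00) = 0.0300
  C_21 = −[(-0.05)(0.60) − (0.00)(-0.30)] = 0.0300
  C_22 = (0.75)(0.60) − (0.00)(0.00) = 0.4500
  C_23 = −[(0.75)(-0.30) − (-0.05)(0.00)] = 0.2250
  C_31 = (-0.05)(-0.25) − (0.00)(0.60) = 0.0125
  C_32 = −[(0.75)(-0.25) − (0.00)(-0.10)] = 0.1875
  C_33 = (0.75)(0.60) − (-0.05)(-0.10) = 0.4450
det(I−A) = Σ_j (I−A)_1j·C_1j = (0.75)(0.2850) + (-0.05)(0.0600) + (0.00)(0.0300) = 0.21075
adj(I−A) = Cᵀ =
  [ 0.2850   0.0300   0.0125]
  [ 0.0600   0.4500   0.1875]
  [ 0.0300   0.2250   0.4450]
(I − A)⁻¹ = adj(I−A) / det(I−A) ≈
  [   1.3523     0.1423     0.0593]
  [   0.2847     2.1352     0.8897]
  [   0.1423     1.0676     2.1115]
Δx = (I − A)⁻¹ Δd with Δd having +120 in the Food Processing component and 0 elsewhere.
So Δx_A = L_AF · (+120), where L_AF = adj(I−A)_AF / det(I−A) = 0.0600 / 0.21075.
Δx_A = 0.0600 × (+120) / 0.21075 = 7.20 / 0.21075 ≈ 34.16.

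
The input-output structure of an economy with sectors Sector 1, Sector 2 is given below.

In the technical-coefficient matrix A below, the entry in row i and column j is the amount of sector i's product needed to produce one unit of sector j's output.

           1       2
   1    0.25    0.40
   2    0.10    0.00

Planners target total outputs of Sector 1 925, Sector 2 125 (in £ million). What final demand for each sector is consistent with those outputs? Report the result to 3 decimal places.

d_1 = 643.750, d_2 = 32.500

I − A =
  [   0.75    -0.40]
  [  -0.10     1.00]
d = (I − A) x:
  d_1 = (+0.75)·925 + (-0.40)·125 = 643.750
  d_2 = (-0.10)·925 + (+1.00)·125 = 32.500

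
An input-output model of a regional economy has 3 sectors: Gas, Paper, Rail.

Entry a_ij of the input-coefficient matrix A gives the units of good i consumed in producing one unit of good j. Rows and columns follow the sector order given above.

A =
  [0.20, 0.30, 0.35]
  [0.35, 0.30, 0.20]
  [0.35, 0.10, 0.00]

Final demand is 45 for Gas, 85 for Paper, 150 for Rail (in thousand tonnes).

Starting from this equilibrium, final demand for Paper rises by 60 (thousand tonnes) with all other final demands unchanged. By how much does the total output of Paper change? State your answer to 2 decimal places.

Δx_2 = 127.03

I − A =
  [   0.80    -0.30    -0.35]
  [  -0.35     0.70    -0.20]
  [  -0.35    -0.10     1.00]
Cofactors of I−A, C_ij = (−1)^(i+j)·(minor ij) (rows/columns in the sector order above):
  C_11 = (0.70)(1.00) − (-0.20)(-0.10) = 0.6800
  C_12 = −[(-0.35)(1.00) − (-0.20)(-0.35)] = 0.4200
  C_13 = (-0.35)(-0.10) − (0.70)(-0.35) = 0.2800
  C_21 = −[(-0.30)(1.00) − (-0.35)(-0.10)] = 0.3350
  C_22 = (0.80)(1.00) − (-0.35)(-0.35) = 0.6775
  C_23 = −[(0.80)(-0.10) − (-0.30)(-0.35)] = 0.1850
  C_31 = (-0.30)(-0.20) − (-0.35)(0.70) = 0.3050
  C_32 = −[(0.80)(-0.20) − (-0.35)(-0.35)] = 0.2825
  C_33 = (0.80)(0.70) − (-0.30)(-0.35) = 0.4550
det(I−A) = Σ_j (I−A)_1j·C_1j = (0.80)(0.6800) + (-0.30)(0.4200) + (-0.35)(0.2800) = 0.3200
adj(I−A) = Cᵀ =
  [ 0.6800   0.3350   0.3050]
  [ 0.4200   0.6775   0.2825]
  [ 0.2800   0.1850   0.4550]
(I − A)⁻¹ = adj(I−A) / det(I−A) ≈
  [   2.1250     1.0469     0.9531]
  [   1.3125     2.1172     0.8828]
  [   0.8750     0.5781     1.4219]
Δx = (I − A)⁻¹ Δd with Δd having +60 in the Paper component and 0 elsewhere.
So Δx_2 = L_22 · (+60), where L_22 = adj(I−A)_22 / det(I−A) = 0.6775 / 0.3200.
Δx_2 = 0.6775 × (+60) / 0.3200 = 40.65 / 0.3200 ≈ 127.03.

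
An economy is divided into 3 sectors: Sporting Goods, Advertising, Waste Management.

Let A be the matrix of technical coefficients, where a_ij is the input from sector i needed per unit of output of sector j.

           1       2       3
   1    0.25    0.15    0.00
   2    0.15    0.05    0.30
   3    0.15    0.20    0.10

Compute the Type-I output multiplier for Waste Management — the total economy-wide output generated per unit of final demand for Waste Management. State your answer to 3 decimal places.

m_3 = 1.686

I − A =
  [   0.75    -0.15     0.00]
  [  -0.15     0.95    -0.30]
  [  -0.15    -0.20     0.90]
Cofactors of I−A, C_ij = (−1)^(i+j)·(minor ij) (rows/columns in the sector order above):
  C_11 = (0.95)(0.90) − (-0.30)(-0.20) = 0.7950
  C_12 = −[(-0.15)(0.90) − (-0.30)(-0.15)] = 0.1800
  C_13 = (-0.15)(-0.20) − (0.95)(-0.15) = 0.1725
  C_21 = −[(-0.15)(0.90) − (0.00)(-0.20)] = 0.1350
  C_22 = (0.75)(0.90) − (0.00)(-0.15) = 0.6750
  C_23 = −[(0.75)(-0.20) − (-0.15)(-0.15)] = 0.1725
  C_31 = (-0.15)(-0.30) − (0.00)(0.95) = 0.0450
  C_32 = −[(0.75)(-0.30) − (0.00)(-0.15)] = 0.2250
  C_33 = (0.75)(0.95) − (-0.15)(-0.15) = 0.6900
det(I−A) = Σ_j (I−A)_1j·C_1j = (0.75)(0.7950) + (-0.15)(0.1800) + (0.00)(0.1725) = 0.56925
adj(I−A) = Cᵀ =
  [ 0.7950   0.1350   0.0450]
  [ 0.1800   0.6750   0.2250]
  [ 0.1725   0.1725   0.6900]
(I − A)⁻¹ = adj(I−A) / det(I−A) ≈
  [   1.3966     0.2372     0.0791]
  [   0.3162     1.1858     0.3953]
  [   0.3030     0.3030     1.2121]
The output multiplier for sector j is the column-j sum of the Leontief inverse (I − A)⁻¹ = adj(I−A) / det(I−A).
Column 3 of adj(I−A): (0.0450, 0.2250, 0.6900); det(I−A) = 0.56925.
m_3 = (0.0450 + 0.2250 + 0.6900) / 0.56925 = 0.96 / 0.56925 ≈ 1.686.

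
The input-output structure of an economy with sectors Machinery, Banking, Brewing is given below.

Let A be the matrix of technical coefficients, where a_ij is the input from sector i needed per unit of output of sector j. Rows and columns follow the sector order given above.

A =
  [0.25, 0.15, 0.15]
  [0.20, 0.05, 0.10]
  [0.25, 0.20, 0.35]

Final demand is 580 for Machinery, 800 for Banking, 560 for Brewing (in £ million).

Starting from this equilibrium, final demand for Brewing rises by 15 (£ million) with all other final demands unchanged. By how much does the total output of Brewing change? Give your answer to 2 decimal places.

Δx_3 = 26.71

I − A =
  [   0.75    -0.15    -0.15]
  [  -0.20     0.95    -0.10]
  [  -0.25    -0.20     0.65]
Cofactors of I−A, C_ij = (−1)^(i+j)·(minor ij) (rows/columns in the sector order above):
  C_11 = (0.95)(0.65) − (-0.10)(-0.20) = 0.5975
  C_12 = −[(-0.20)(0.65) − (-0.10)(-0.25)] = 0.1550
  C_13 = (-0.20)(-0.20) − (0.95)(-0.25) = 0.2775
  C_21 = −[(-0.15)(0.65) − (-0.15)(-0.20)] = 0.1275
  C_22 = (0.75)(0.65) − (-0.15)(-0.25) = 0.4500
  C_23 = −[(0.75)(-0.20) − (-0.15)(-0.25)] = 0.1875
  C_31 = (-0.15)(-0.10) − (-0.15)(0.95) = 0.1575
  C_32 = −[(0.75)(-0.10) − (-0.15)(-0.20)] = 0.1050
  C_33 = (0.75)(0.95) − (-0.15)(-0.20) = 0.6825
det(I−A) = Σ_j (I−A)_1j·C_1j = (0.75)(0.5975) + (-0.15)(0.1550) + (-0.15)(0.2775) = 0.38325
adj(I−A) = Cᵀ =
  [ 0.5975   0.1275   0.1575]
  [ 0.1550   0.4500   0.1050]
  [ 0.2775   0.1875   0.6825]
(I − A)⁻¹ = adj(I−A) / det(I−A) ≈
  [   1.5590     0.3327     0.4110]
  [   0.4044     1.1742     0.2740]
  [   0.7241     0.4892     1.7808]
Δx = (I − A)⁻¹ Δd with Δd having +15 in the Brewing component and 0 elsewhere.
So Δx_3 = L_33 · (+15), where L_33 = adj(I−A)_33 / det(I−A) = 0.6825 / 0.38325.
Δx_3 = 0.6825 × (+15) / 0.38325 = 10.2375 / 0.38325 ≈ 26.71.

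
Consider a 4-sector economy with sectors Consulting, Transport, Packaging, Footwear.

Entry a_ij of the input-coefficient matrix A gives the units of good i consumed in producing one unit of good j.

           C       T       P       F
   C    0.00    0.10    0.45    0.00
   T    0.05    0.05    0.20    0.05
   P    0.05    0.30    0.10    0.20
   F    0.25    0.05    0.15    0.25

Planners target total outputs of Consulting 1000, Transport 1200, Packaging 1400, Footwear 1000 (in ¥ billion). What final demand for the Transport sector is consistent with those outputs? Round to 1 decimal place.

d_T = 760.0

I − A =
  [   1.00    -0.10    -0.45     0.00]
  [  -0.05     0.95    -0.20    -0.05]
  [  -0.05    -0.30     0.90    -0.20]
  [  -0.25    -0.05    -0.15     0.75]
d = (I − A) x:
  d_C = (+1.00)·1000 + (-0.10)·1200 + (-0.45)·1400 + (+0.00)·1000 = 250.0
  d_T = (-0.05)·1000 + (+0.95)·1200 + (-0.20)·1400 + (-0.05)·1000 = 760.0
  d_P = (-0.05)·1000 + (-0.30)·1200 + (+0.90)·1400 + (-0.20)·1000 = 650.0
  d_F = (-0.25)·1000 + (-0.05)·1200 + (-0.15)·1400 + (+0.75)·1000 = 230.0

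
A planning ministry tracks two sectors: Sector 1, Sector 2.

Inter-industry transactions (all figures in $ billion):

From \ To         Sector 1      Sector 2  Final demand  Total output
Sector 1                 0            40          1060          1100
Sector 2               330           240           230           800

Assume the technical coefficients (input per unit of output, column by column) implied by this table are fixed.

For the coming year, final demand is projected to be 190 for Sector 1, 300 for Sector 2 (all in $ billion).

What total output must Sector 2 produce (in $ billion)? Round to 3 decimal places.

Technical coefficients a_ij = z_ij / X_j:
  a_11 = 0/1100 = 0.00, a_21 = 330/1100 = 0.30
  a_12 = 40/800 = 0.05, a_22 = 240/800 = 0.30
I − A =
  [   1.00    -0.05]
  [  -0.30     0.70]
det(I−A) = (1.00)(0.70) − (-0.05)(-0.30) = 0.6850
adj(I−A) = [[0.70, 0.05], [0.30, 1.00]]
(I − A)⁻¹ = adj(I−A) / det(I−A) ≈
  [   1.0219     0.0730]
  [   0.4380     1.4599]
x = (I − A)⁻¹ d = adj(I−A)·d / det(I−A), with det(I−A) = 0.6850:
  x_1 = (0.70·190 + 0.05·300) / 0.6850 = 148.00 / 0.6850 ≈ 216.058
  x_2 = (0.30·190 + 1.00·300) / 0.6850 = 357.00 / 0.6850 ≈ 521.168

x_2 = 521.168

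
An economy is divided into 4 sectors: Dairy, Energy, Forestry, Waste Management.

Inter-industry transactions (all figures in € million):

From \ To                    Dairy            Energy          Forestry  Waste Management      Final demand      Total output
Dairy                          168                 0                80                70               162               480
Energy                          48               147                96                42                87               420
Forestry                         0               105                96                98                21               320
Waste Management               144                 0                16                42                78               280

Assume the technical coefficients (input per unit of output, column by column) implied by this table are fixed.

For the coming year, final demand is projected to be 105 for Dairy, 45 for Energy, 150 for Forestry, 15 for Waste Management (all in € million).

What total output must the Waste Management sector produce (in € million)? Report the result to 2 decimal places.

Technical coefficients a_ij = z_ij / X_j:
  a_11 = 168/480 = 0.35, a_21 = 48/480 = 0.10, a_31 = 0/480 = 0.00, a_41 = 144/480 = 0.30
  a_12 = 0/420 = 0.00, a_22 = 147/420 = 0.35, a_32 = 105/420 = 0.25, a_42 = 0/420 = 0.00
  a_13 = 80/320 = 0.25, a_23 = 96/320 = 0.30, a_33 = 96/320 = 0.30, a_43 = 16/320 = 0.05
  a_14 = 70/280 = 0.25, a_24 = 42/280 = 0.15, a_34 = 98/280 = 0.35, a_44 = 42/280 = 0.15
I − A =
  [   0.65     0.00    -0.25    -0.25]
  [  -0.10     0.65    -0.30    -0.15]
  [   0.00    -0.25     0.70    -0.35]
  [  -0.30     0.00    -0.05     0.85]
Compute the cofactors C_ij = (−1)^(i+j)·(3×3 minor ij) of I−A; the adjugate is their transpose:
adj(I−A) = Cᵀ =
  [ 0.309750   0.056250   0.146250   0.161250]
  [ 0.120750   0.296625   0.181875   0.162750]
  [ 0.100750   0.119375   0.310375   0.178500]
  [ 0.115250   0.026875   0.069875   0.240750]
det(I−A) = Σ_j (I−A)_1j·C_1j = (0.65)(0.309750) + (0.00)(0.120750) + (-0.25)(0.100750) + (-0.25)(0.115250) = 0.1473375
(I − A)⁻¹ = adj(I−A) / det(I−A) ≈
  [   2.1023     0.3818     0.9926     1.0944]
  [   0.8195     2.0132     1.2344     1.1046]
  [   0.6838     0.8102     2.1066     1.2115]
  [   0.7822     0.1824     0.4743     1.6340]
x = (I − A)⁻¹ d = adj(I−A)·d / det(I−A), with det(I−A) = 0.1473375:
  x_1 = (0.309750·105 + 0.056250·45 + 0.146250·150 + 0.161250·15) / 0.1473375 = 59.41125 / 0.1473375 ≈ 403.23
  x_2 = (0.120750·105 + 0.296625·45 + 0.181875·150 + 0.162750·15) / 0.1473375 = 55.749375 / 0.1473375 ≈ 378.38
  x_3 = (0.100750·105 + 0.119375·45 + 0.310375·150 + 0.178500·15) / 0.1473375 = 65.184375 / 0.1473375 ≈ 442.42
  x_4 = (0.115250·105 + 0.026875·45 + 0.069875·150 + 0.240750·15) / 0.1473375 = 27.403125 / 0.1473375 ≈ 185.99

x_4 = 185.99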